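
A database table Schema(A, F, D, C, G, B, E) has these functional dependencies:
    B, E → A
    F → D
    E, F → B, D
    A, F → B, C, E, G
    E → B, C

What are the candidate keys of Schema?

{F} never appears on the right of any FD, so every key must include it.
{A, F}⁺ = {A, B, C, D, E, F, G} — all of the relation — so {A, F} is a candidate key.
{E, F}⁺ = {A, B, C, D, E, F, G} — all of the relation — so {E, F} is a candidate key.
No proper subset of any of these is a key, and no other minimal superkey exists.

{A, F}, {E, F}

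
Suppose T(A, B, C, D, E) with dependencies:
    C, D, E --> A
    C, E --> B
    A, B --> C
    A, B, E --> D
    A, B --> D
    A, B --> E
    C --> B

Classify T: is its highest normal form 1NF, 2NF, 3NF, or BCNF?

Candidate keys: {A, B}, {A, C}, {C, D, E}. Prime attributes: {A, B, C, D, E}.
C, E --> B: {C, E}⁺ = {B, C, E}, which is not all of the attributes, so the left side is not a superkey — BCNF is violated.
Its right-hand attributes {B} are all prime, as are those of every other non-superkey FD — the relation is in 3NF.

3NF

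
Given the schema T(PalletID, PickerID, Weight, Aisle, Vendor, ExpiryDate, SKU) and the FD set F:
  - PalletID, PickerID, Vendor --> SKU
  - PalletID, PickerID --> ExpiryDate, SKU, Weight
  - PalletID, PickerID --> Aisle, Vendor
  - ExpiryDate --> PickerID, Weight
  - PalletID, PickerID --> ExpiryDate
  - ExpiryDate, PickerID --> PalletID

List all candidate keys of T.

{ExpiryDate}, {PalletID, PickerID}

Closure of {ExpiryDate} is {Aisle, ExpiryDate, PalletID, PickerID, SKU, Vendor, Weight}, the whole schema; {ExpiryDate} is a candidate key.
Closure of {PalletID, PickerID} is {Aisle, ExpiryDate, PalletID, PickerID, SKU, Vendor, Weight}, the whole schema; {PalletID, PickerID} is a candidate key.
No proper subset of any of these is a key, and no other minimal superkey exists.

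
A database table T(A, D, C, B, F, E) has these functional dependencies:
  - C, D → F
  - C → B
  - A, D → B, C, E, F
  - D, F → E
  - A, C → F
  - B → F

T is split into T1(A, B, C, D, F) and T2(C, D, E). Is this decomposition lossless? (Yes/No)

Yes

The shared attributes are {C, D} and {C, D}⁺ = {B, C, D, E, F}.
This includes all of T2, so the common attributes are a superkey of T2 — the join is lossless.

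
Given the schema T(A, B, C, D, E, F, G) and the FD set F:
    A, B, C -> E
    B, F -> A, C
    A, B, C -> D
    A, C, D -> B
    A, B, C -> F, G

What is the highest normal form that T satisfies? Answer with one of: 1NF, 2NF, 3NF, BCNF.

BCNF

Candidate keys: {A, B, C}, {A, C, D}, {B, F}. Prime attributes: {A, B, C, D, F}.
Every FD has a superkey on the left, so the relation is in BCNF.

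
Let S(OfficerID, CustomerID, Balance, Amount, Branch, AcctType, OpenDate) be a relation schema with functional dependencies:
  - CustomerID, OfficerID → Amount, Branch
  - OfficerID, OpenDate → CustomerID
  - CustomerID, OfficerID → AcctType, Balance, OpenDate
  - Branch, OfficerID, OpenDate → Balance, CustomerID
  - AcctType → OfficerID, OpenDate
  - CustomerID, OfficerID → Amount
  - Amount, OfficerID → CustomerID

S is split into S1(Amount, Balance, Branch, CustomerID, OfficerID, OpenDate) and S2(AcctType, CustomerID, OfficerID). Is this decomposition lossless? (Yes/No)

Common attributes: {CustomerID, OfficerID}; their closure is {AcctType, Amount, Balance, Branch, CustomerID, OfficerID, OpenDate}.
This includes all of S1, so the common attributes are a superkey of S1 — the join is lossless.

Yes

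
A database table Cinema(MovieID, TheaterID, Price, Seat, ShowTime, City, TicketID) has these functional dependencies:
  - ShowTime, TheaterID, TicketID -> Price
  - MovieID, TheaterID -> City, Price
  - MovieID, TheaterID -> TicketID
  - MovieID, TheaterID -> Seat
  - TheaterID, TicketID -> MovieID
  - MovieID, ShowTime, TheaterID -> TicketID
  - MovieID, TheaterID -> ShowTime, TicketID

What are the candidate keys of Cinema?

{MovieID, TheaterID}, {TheaterID, TicketID}

{TheaterID} never appears on the right of any FD, so every key must include it.
Closure of {MovieID, TheaterID} is {City, MovieID, Price, Seat, ShowTime, TheaterID, TicketID}, the whole schema; {MovieID, TheaterID} is a candidate key.
Closure of {TheaterID, TicketID} is {City, MovieID, Price, Seat, ShowTime, TheaterID, TicketID}, the whole schema; {TheaterID, TicketID} is a candidate key.
Any other superkey properly contains one of these, so there are no further candidate keys.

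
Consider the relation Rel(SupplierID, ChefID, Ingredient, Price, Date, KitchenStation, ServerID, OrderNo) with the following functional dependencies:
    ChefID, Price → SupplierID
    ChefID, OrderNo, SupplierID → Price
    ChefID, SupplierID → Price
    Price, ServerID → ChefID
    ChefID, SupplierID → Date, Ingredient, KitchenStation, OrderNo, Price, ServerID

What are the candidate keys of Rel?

Closure of {ChefID, Price} is {ChefID, Date, Ingredient, KitchenStation, OrderNo, Price, ServerID, SupplierID}, the whole schema; {ChefID, Price} is a candidate key.
Closure of {ChefID, SupplierID} is {ChefID, Date, Ingredient, KitchenStation, OrderNo, Price, ServerID, SupplierID}, the whole schema; {ChefID, SupplierID} is a candidate key.
Closure of {Price, ServerID} is {ChefID, Date, Ingredient, KitchenStation, OrderNo, Price, ServerID, SupplierID}, the whole schema; {Price, ServerID} is a candidate key.
No proper subset of any of these is a key, and no other minimal superkey exists.

{ChefID, Price}, {ChefID, SupplierID}, {Price, ServerID}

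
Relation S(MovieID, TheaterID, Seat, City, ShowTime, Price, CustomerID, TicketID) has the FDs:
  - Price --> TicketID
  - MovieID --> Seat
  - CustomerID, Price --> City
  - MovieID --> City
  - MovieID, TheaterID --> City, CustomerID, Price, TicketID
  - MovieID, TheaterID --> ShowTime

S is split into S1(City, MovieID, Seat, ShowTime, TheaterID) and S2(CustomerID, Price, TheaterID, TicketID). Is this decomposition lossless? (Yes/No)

No

Common attributes: {TheaterID}; their closure is {TheaterID}.
Neither S1 nor S2 is contained in that closure, so the decomposition is lossy.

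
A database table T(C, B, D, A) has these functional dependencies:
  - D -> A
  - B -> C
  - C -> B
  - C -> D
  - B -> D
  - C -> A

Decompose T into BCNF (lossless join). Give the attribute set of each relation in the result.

{A, D}; {B, C, D}

Candidate keys of the original relation: {B}, {C}.
Within {A, B, C, D}: {D}⁺ ∩ {A, B, C, D} = {A, D}, not the whole set, so D -> A violates BCNF; decompose into {A, D} and {B, C, D}.
{A, D} is in BCNF.
{B, C, D} is in BCNF.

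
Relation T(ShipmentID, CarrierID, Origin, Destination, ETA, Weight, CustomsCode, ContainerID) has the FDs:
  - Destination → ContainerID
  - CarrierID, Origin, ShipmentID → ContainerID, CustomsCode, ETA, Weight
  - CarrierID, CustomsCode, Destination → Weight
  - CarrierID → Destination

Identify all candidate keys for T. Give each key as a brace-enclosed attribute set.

{CarrierID, Origin, ShipmentID}

Attributes never on any right-hand side: {CarrierID, Origin, ShipmentID} — every candidate key must contain all of them.
Closure of {CarrierID, Origin, ShipmentID} is {CarrierID, ContainerID, CustomsCode, Destination, ETA, Origin, ShipmentID, Weight}, the whole schema; {CarrierID, Origin, ShipmentID} is a candidate key.
Every other attribute set either contains this one or has a smaller closure.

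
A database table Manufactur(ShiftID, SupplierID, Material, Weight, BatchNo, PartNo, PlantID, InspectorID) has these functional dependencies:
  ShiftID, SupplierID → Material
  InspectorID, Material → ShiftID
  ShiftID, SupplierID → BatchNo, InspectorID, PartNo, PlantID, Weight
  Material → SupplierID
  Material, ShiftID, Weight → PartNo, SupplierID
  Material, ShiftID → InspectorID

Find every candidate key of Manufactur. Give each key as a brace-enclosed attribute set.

{InspectorID, Material}, {Material, ShiftID}, {ShiftID, SupplierID}

{InspectorID, Material}⁺ = {BatchNo, InspectorID, Material, PartNo, PlantID, ShiftID, SupplierID, Weight}, which is every attribute, so {InspectorID, Material} is a candidate key.
{Material, ShiftID}⁺ = {BatchNo, InspectorID, Material, PartNo, PlantID, ShiftID, SupplierID, Weight}, which is every attribute, so {Material, ShiftID} is a candidate key.
{ShiftID, SupplierID}⁺ = {BatchNo, InspectorID, Material, PartNo, PlantID, ShiftID, SupplierID, Weight}, which is every attribute, so {ShiftID, SupplierID} is a candidate key.
These are minimal and exhaustive — every other superkey contains one of them.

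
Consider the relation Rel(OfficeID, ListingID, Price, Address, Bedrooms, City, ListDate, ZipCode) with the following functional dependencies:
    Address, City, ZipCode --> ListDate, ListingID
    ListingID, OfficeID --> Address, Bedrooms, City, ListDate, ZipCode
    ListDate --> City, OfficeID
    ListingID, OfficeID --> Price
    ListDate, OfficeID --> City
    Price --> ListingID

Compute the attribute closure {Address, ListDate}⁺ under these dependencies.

Start with {Address, ListDate}.
ListDate --> City, OfficeID applies; add {City, OfficeID} → now {Address, City, ListDate, OfficeID}.
No further FD applies.

{Address, City, ListDate, OfficeID}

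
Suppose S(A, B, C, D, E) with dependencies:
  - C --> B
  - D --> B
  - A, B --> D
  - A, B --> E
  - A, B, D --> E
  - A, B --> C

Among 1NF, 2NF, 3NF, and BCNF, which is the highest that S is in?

Candidate keys: {A, B}, {A, C}, {A, D}. Prime attributes: {A, B, C, D}.
C --> B: {C}⁺ = {B, C}, which is not all of the attributes, so the left side is not a superkey — BCNF is violated.
Its right-hand attributes {B} are all prime, as are those of every other non-superkey FD — the relation is in 3NF.

3NF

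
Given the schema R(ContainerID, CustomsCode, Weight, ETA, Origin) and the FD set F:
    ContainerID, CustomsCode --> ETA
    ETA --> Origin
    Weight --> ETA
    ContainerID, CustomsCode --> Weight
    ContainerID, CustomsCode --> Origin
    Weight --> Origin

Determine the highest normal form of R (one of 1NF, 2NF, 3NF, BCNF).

Candidate key: {ContainerID, CustomsCode}. Prime attributes: {ContainerID, CustomsCode}.
ETA --> Origin breaks BCNF: {ETA}⁺ = {ETA, Origin}, so {ETA} is not a superkey.
Because {Origin} is non-prime and the left side of ETA --> Origin is not a superkey, the relation is not in 3NF.
No proper subset of a key has a non-prime attribute in its closure, so there is no partial dependency; 2NF holds.

2NF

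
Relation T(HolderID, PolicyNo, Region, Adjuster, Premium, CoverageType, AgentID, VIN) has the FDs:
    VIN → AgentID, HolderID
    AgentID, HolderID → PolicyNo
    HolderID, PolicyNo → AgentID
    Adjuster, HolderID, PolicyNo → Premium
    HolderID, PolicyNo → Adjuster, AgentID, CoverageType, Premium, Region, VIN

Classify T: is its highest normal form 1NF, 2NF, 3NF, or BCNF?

BCNF

Candidate keys: {AgentID, HolderID}, {HolderID, PolicyNo}, {VIN}. Prime attributes: {AgentID, HolderID, PolicyNo, VIN}.
The left-hand side of every FD is a superkey, so BCNF is satisfied.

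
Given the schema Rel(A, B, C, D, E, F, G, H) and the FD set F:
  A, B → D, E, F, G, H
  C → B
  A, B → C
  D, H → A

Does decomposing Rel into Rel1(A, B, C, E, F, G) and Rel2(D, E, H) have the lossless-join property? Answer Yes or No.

No

Rel1 ∩ Rel2 = {E}; its closure under F is {E}.
Rel1 ⊄ {E} and Rel2 ⊄ {E}, so the split is lossy.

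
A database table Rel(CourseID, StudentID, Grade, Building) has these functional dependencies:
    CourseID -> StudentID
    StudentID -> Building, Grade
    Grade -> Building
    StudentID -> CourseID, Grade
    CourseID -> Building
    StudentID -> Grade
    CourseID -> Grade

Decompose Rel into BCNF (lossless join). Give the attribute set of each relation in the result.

{Building, Grade}; {CourseID, Grade, StudentID}

Candidate keys of the original relation: {CourseID}, {StudentID}.
Within {Building, CourseID, Grade, StudentID}: {Grade}⁺ ∩ {Building, CourseID, Grade, StudentID} = {Building, Grade}, not the whole set, so Grade -> Building violates BCNF; decompose into {Building, Grade} and {CourseID, Grade, StudentID}.
{Building, Grade} is in BCNF.
{CourseID, Grade, StudentID} is in BCNF.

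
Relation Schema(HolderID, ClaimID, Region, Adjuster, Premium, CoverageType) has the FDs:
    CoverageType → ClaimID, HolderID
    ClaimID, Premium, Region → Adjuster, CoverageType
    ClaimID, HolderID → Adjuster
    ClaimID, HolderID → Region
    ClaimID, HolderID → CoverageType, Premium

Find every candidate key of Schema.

{CoverageType}⁺ = {Adjuster, ClaimID, CoverageType, HolderID, Premium, Region} — all of the relation — so {CoverageType} is a candidate key.
{ClaimID, HolderID}⁺ = {Adjuster, ClaimID, CoverageType, HolderID, Premium, Region} — all of the relation — so {ClaimID, HolderID} is a candidate key.
{ClaimID, Premium, Region}⁺ = {Adjuster, ClaimID, CoverageType, HolderID, Premium, Region} — all of the relation — so {ClaimID, Premium, Region} is a candidate key.
No proper subset of any of these is a key, and no other minimal superkey exists.

{ClaimID, HolderID}, {ClaimID, Premium, Region}, {CoverageType}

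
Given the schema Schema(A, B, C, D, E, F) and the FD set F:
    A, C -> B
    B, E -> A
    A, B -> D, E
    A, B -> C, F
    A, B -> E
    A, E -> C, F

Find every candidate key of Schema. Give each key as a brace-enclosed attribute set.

{A, B}⁺ = {A, B, C, D, E, F}, which is every attribute, so {A, B} is a candidate key.
{A, C}⁺ = {A, B, C, D, E, F}, which is every attribute, so {A, C} is a candidate key.
{A, E}⁺ = {A, B, C, D, E, F}, which is every attribute, so {A, E} is a candidate key.
{B, E}⁺ = {A, B, C, D, E, F}, which is every attribute, so {B, E} is a candidate key.
These are minimal and exhaustive — every other superkey contains one of them.

{A, B}, {A, C}, {A, E}, {B, E}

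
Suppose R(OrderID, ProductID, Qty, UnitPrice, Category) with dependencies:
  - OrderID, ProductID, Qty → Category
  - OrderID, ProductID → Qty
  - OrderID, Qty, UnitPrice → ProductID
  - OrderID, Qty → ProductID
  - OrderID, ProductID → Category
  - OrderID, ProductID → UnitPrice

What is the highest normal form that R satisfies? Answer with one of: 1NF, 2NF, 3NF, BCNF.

Candidate keys: {OrderID, ProductID}, {OrderID, Qty}. Prime attributes: {OrderID, ProductID, Qty}.
Every FD has a superkey on the left, so the relation is in BCNF.

BCNF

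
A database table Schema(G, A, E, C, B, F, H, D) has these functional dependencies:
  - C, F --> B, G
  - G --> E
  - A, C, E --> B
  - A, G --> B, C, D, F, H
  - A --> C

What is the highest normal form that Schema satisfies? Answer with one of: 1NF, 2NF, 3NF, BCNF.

Candidate keys: {A, F}, {A, G}. Prime attributes: {A, F, G}.
For C, F --> B, G we have {C, F}⁺ = {B, C, E, F, G}; {C, F} is not a superkey, so BCNF fails.
C, F --> B, G has non-prime {B} on the right and a non-superkey on the left, so 3NF fails.
{A} is a proper subset of the key {A, F}, and {A}⁺ contains the non-prime attribute {C} — a partial dependency, so 2NF is violated.

1NF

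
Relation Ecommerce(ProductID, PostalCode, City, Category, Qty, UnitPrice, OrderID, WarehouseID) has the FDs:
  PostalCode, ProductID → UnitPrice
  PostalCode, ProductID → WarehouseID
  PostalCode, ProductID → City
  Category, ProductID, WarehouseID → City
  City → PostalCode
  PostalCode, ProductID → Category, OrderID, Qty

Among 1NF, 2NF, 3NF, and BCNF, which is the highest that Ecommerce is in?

3NF

Candidate keys: {Category, ProductID, WarehouseID}, {City, ProductID}, {PostalCode, ProductID}. Prime attributes: {Category, City, PostalCode, ProductID, WarehouseID}.
City → PostalCode breaks BCNF: {City}⁺ = {City, PostalCode}, so {City} is not a superkey.
Since {PostalCode} ⊆ prime attributes and every other non-superkey FD also has a prime right side, the schema is in 3NF.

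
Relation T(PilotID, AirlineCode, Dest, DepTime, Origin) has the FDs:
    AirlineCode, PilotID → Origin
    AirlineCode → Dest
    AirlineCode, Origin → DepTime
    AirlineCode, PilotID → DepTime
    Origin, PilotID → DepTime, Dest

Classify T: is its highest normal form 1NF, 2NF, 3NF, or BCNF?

Candidate key: {AirlineCode, PilotID}. Prime attributes: {AirlineCode, PilotID}.
AirlineCode → Dest breaks BCNF: {AirlineCode}⁺ = {AirlineCode, Dest}, so {AirlineCode} is not a superkey.
AirlineCode → Dest determines the non-prime attribute {Dest} from a non-superkey — 3NF is violated.
Since {AirlineCode} ⊂ {AirlineCode, PilotID} and {AirlineCode}⁺ ⊇ {Dest} with {Dest} non-prime, there is a partial dependency; 2NF fails.

1NF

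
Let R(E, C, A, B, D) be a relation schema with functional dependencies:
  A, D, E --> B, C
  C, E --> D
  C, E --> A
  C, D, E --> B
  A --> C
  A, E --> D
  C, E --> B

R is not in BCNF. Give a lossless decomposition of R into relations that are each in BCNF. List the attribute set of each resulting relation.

Candidate keys of the original relation: {A, E}, {C, E}.
Within {A, B, C, D, E}: {A}⁺ ∩ {A, B, C, D, E} = {A, C}, not the whole set, so A --> C violates BCNF; decompose into {A, C} and {A, B, D, E}.
{A, C}: every determinant is a superkey — BCNF.
{A, B, D, E}: every determinant is a superkey — BCNF.

{A, B, D, E}; {A, C}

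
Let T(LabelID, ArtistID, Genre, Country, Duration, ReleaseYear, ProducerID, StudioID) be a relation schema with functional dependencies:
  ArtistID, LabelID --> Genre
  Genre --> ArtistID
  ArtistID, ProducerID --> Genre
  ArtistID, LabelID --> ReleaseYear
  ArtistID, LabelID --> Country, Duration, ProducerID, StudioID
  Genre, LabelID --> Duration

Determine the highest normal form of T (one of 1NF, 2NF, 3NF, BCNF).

Candidate keys: {ArtistID, LabelID}, {Genre, LabelID}. Prime attributes: {ArtistID, Genre, LabelID}.
Genre --> ArtistID: {Genre}⁺ = {ArtistID, Genre}, which is not all of the attributes, so the left side is not a superkey — BCNF is violated.
But every attribute on its right side ({ArtistID}) is prime, and the same holds for every other non-superkey FD, so 3NF still holds.

3NF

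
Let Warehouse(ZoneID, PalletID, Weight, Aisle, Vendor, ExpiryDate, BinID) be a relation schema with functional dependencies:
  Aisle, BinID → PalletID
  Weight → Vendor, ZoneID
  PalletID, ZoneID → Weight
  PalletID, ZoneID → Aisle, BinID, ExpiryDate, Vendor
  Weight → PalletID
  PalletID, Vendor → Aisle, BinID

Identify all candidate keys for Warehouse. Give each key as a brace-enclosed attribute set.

Closure of {Weight} is {Aisle, BinID, ExpiryDate, PalletID, Vendor, Weight, ZoneID}, the whole schema; {Weight} is a candidate key.
Closure of {PalletID, ZoneID} is {Aisle, BinID, ExpiryDate, PalletID, Vendor, Weight, ZoneID}, the whole schema; {PalletID, ZoneID} is a candidate key.
Closure of {Aisle, BinID, ZoneID} is {Aisle, BinID, ExpiryDate, PalletID, Vendor, Weight, ZoneID}, the whole schema; {Aisle, BinID, ZoneID} is a candidate key.
These are minimal and exhaustive — every other superkey contains one of them.

{Aisle, BinID, ZoneID}, {PalletID, ZoneID}, {Weight}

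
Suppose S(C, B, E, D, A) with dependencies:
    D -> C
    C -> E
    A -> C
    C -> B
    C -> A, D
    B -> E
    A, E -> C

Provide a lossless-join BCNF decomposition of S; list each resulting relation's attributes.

Candidate keys of the original relation: {A}, {C}, {D}.
{A, B, C, D, E}: {B} determines {B, E} here but is not a superkey — split on B -> E, giving {B, E} and {A, B, C, D}.
{B, E}: every determinant is a superkey — BCNF.
{A, B, C, D}: every determinant is a superkey — BCNF.

{A, B, C, D}; {B, E}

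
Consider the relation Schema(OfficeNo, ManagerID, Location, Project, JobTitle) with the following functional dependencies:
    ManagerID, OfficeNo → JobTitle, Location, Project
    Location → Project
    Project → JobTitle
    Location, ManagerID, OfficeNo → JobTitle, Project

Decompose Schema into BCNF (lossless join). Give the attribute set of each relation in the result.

Candidate key of the original relation: {ManagerID, OfficeNo}.
Within {JobTitle, Location, ManagerID, OfficeNo, Project}: {Location}⁺ ∩ {JobTitle, Location, ManagerID, OfficeNo, Project} = {JobTitle, Location, Project}, not the whole set, so Location → JobTitle, Project violates BCNF; decompose into {JobTitle, Location, Project} and {Location, ManagerID, OfficeNo}.
Within {JobTitle, Location, Project}: {Project}⁺ ∩ {JobTitle, Location, Project} = {JobTitle, Project}, not the whole set, so Project → JobTitle violates BCNF; decompose into {JobTitle, Project} and {Location, Project}.
{JobTitle, Project} has no BCNF violation.
{Location, Project} has no BCNF violation.
{Location, ManagerID, OfficeNo} has no BCNF violation.

{JobTitle, Project}; {Location, ManagerID, OfficeNo}; {Location, Project}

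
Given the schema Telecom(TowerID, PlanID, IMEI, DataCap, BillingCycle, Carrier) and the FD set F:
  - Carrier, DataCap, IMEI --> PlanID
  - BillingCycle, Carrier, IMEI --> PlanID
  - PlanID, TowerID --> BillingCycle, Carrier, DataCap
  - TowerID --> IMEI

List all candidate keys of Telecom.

{BillingCycle, Carrier, TowerID}, {Carrier, DataCap, TowerID}, {PlanID, TowerID}

No FD produces {TowerID}, so it must be in every candidate key.
{PlanID, TowerID}⁺ = {BillingCycle, Carrier, DataCap, IMEI, PlanID, TowerID} — all of the relation — so {PlanID, TowerID} is a candidate key.
{BillingCycle, Carrier, TowerID}⁺ = {BillingCycle, Carrier, DataCap, IMEI, PlanID, TowerID} — all of the relation — so {BillingCycle, Carrier, TowerID} is a candidate key.
{Carrier, DataCap, TowerID}⁺ = {BillingCycle, Carrier, DataCap, IMEI, PlanID, TowerID} — all of the relation — so {Carrier, DataCap, TowerID} is a candidate key.
No proper subset of any of these is a key, and no other minimal superkey exists.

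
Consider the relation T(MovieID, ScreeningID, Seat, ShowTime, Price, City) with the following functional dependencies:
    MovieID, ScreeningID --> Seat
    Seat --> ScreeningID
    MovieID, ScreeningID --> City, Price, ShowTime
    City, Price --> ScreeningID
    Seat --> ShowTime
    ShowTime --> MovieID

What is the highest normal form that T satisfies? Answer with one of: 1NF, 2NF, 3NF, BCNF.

3NF

Candidate keys: {City, MovieID, Price}, {City, Price, ShowTime}, {MovieID, ScreeningID}, {ScreeningID, ShowTime}, {Seat}. Prime attributes: {City, MovieID, Price, ScreeningID, Seat, ShowTime}.
For City, Price --> ScreeningID we have {City, Price}⁺ = {City, Price, ScreeningID}; {City, Price} is not a superkey, so BCNF fails.
Its right-hand attributes {ScreeningID} are all prime, as are those of every other non-superkey FD — the relation is in 3NF.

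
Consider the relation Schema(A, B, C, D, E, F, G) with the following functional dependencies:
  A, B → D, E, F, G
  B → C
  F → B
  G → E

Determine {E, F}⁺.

{B, C, E, F}

Start with {E, F}.
F → B applies; add {B} → now {B, E, F}.
B → C applies; add {C} → now {B, C, E, F}.
No further FD applies.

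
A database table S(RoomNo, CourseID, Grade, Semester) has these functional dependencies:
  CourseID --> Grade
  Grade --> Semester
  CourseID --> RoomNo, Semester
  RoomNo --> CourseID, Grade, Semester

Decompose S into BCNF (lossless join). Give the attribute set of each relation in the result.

Candidate keys of the original relation: {CourseID}, {RoomNo}.
Within {CourseID, Grade, RoomNo, Semester}: {Grade}⁺ ∩ {CourseID, Grade, RoomNo, Semester} = {Grade, Semester}, not the whole set, so Grade --> Semester violates BCNF; decompose into {Grade, Semester} and {CourseID, Grade, RoomNo}.
{Grade, Semester} is in BCNF.
{CourseID, Grade, RoomNo} is in BCNF.

{CourseID, Grade, RoomNo}; {Grade, Semester}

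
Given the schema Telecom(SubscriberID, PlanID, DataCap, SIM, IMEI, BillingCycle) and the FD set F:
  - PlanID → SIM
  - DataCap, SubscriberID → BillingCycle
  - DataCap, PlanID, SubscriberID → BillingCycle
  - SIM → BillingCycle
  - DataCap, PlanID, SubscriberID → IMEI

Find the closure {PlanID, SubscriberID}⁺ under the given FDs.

{BillingCycle, PlanID, SIM, SubscriberID}

Start with {PlanID, SubscriberID}.
PlanID → SIM applies; add {SIM} → now {PlanID, SIM, SubscriberID}.
SIM → BillingCycle applies; add {BillingCycle} → now {BillingCycle, PlanID, SIM, SubscriberID}.
No further FD applies.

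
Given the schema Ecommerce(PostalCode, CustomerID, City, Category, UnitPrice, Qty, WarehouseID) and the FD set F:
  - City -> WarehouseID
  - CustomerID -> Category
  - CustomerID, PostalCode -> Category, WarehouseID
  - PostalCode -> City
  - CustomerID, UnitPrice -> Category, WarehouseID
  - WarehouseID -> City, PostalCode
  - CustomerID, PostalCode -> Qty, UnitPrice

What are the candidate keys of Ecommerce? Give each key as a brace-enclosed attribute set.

{City, CustomerID}, {CustomerID, PostalCode}, {CustomerID, UnitPrice}, {CustomerID, WarehouseID}

{CustomerID} never appears on the right of any FD, so every key must include it.
Closure of {City, CustomerID} is {Category, City, CustomerID, PostalCode, Qty, UnitPrice, WarehouseID}, the whole schema; {City, CustomerID} is a candidate key.
Closure of {CustomerID, PostalCode} is {Category, City, CustomerID, PostalCode, Qty, UnitPrice, WarehouseID}, the whole schema; {CustomerID, PostalCode} is a candidate key.
Closure of {CustomerID, UnitPrice} is {Category, City, CustomerID, PostalCode, Qty, UnitPrice, WarehouseID}, the whole schema; {CustomerID, UnitPrice} is a candidate key.
Closure of {CustomerID, WarehouseID} is {Category, City, CustomerID, PostalCode, Qty, UnitPrice, WarehouseID}, the whole schema; {CustomerID, WarehouseID} is a candidate key.
Any other superkey properly contains one of these, so there are no further candidate keys.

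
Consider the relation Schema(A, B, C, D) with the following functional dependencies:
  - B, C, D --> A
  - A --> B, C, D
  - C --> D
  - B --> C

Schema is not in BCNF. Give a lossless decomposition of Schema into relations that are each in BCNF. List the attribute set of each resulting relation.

{A, B, C}; {C, D}

Candidate keys of the original relation: {A}, {B}.
In {A, B, C, D}, {C} is not a superkey ({C}⁺ restricted to this set is {C, D}), so split on C --> D into {C, D} and {A, B, C}.
{C, D}: every determinant is a superkey — BCNF.
{A, B, C}: every determinant is a superkey — BCNF.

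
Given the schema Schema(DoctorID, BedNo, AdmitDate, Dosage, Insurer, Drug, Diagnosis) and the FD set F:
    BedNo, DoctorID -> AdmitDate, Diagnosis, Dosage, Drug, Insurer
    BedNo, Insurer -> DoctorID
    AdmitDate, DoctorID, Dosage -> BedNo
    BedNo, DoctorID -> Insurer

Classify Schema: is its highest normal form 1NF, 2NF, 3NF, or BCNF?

BCNF

Candidate keys: {AdmitDate, DoctorID, Dosage}, {BedNo, DoctorID}, {BedNo, Insurer}. Prime attributes: {AdmitDate, BedNo, DoctorID, Dosage, Insurer}.
The left-hand side of every FD is a superkey, so BCNF is satisfied.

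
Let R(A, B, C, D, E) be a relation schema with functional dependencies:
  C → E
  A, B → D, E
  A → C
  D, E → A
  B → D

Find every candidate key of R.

No FD produces {B}, so it must be in every candidate key.
{A, B} is a candidate key since {A, B}⁺ = {A, B, C, D, E} covers every attribute.
{B, C} is a candidate key since {B, C}⁺ = {A, B, C, D, E} covers every attribute.
{B, E} is a candidate key since {B, E}⁺ = {A, B, C, D, E} covers every attribute.
No proper subset of any of these is a key, and no other minimal superkey exists.

{A, B}, {B, C}, {B, E}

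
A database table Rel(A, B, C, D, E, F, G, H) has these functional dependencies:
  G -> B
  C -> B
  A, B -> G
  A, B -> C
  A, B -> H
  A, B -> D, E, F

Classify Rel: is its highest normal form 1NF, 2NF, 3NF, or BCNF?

3NF

Candidate keys: {A, B}, {A, C}, {A, G}. Prime attributes: {A, B, C, G}.
G -> B: {G}⁺ = {B, G}, which is not all of the attributes, so the left side is not a superkey — BCNF is violated.
But every attribute on its right side ({B}) is prime, and the same holds for every other non-superkey FD, so 3NF still holds.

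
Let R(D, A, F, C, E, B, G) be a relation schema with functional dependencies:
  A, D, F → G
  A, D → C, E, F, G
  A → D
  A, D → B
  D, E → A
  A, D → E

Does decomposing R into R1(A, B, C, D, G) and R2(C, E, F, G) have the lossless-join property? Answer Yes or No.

R1 ∩ R2 = {C, G}; its closure under F is {C, G}.
R1 ⊄ {C, G} and R2 ⊄ {C, G}, so the split is lossy.

No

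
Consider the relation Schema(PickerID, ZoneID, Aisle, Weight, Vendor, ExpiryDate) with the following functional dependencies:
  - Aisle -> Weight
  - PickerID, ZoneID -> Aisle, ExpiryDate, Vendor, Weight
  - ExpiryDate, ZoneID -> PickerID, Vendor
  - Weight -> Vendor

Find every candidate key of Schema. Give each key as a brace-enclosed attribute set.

{ExpiryDate, ZoneID}, {PickerID, ZoneID}

{ZoneID} never appears on the right of any FD, so every key must include it.
{ExpiryDate, ZoneID} is a candidate key since {ExpiryDate, ZoneID}⁺ = {Aisle, ExpiryDate, PickerID, Vendor, Weight, ZoneID} covers every attribute.
{PickerID, ZoneID} is a candidate key since {PickerID, ZoneID}⁺ = {Aisle, ExpiryDate, PickerID, Vendor, Weight, ZoneID} covers every attribute.
Any other superkey properly contains one of these, so there are no further candidate keys.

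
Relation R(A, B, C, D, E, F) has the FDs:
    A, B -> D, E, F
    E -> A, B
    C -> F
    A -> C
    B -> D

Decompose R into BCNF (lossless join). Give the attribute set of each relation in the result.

{A, B, E}; {A, C}; {B, D}; {C, F}

Candidate keys of the original relation: {A, B}, {E}.
Within {A, B, C, D, E, F}: {C}⁺ ∩ {A, B, C, D, E, F} = {C, F}, not the whole set, so C -> F violates BCNF; decompose into {C, F} and {A, B, C, D, E}.
{C, F} is in BCNF.
Within {A, B, C, D, E}: {A}⁺ ∩ {A, B, C, D, E} = {A, C}, not the whole set, so A -> C violates BCNF; decompose into {A, C} and {A, B, D, E}.
{A, C} is in BCNF.
Within {A, B, D, E}: {B}⁺ ∩ {A, B, D, E} = {B, D}, not the whole set, so B -> D violates BCNF; decompose into {B, D} and {A, B, E}.
{B, D} is in BCNF.
{A, B, E} is in BCNF.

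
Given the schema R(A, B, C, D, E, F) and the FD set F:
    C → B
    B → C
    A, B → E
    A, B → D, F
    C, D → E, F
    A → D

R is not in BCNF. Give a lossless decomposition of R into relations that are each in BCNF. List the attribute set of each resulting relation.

{A, C}; {A, D}; {B, C}; {C, D, E, F}

Candidate keys of the original relation: {A, B}, {A, C}.
In {A, B, C, D, E, F}, {C} is not a superkey ({C}⁺ restricted to this set is {B, C}), so split on C → B into {B, C} and {A, C, D, E, F}.
{B, C} is in BCNF.
In {A, C, D, E, F}, {C, D} is not a superkey ({C, D}⁺ restricted to this set is {C, D, E, F}), so split on C, D → E, F into {C, D, E, F} and {A, C, D}.
{C, D, E, F} is in BCNF.
In {A, C, D}, {A} is not a superkey ({A}⁺ restricted to this set is {A, D}), so split on A → D into {A, D} and {A, C}.
{A, D} is in BCNF.
{A, C} is in BCNF.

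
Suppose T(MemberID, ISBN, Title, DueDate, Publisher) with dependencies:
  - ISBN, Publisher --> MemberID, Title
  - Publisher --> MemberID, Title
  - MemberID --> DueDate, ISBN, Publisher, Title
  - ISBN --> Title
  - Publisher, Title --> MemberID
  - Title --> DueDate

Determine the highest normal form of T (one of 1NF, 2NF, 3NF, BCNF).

2NF

Candidate keys: {MemberID}, {Publisher}. Prime attributes: {MemberID, Publisher}.
ISBN --> Title: {ISBN}⁺ = {DueDate, ISBN, Title}, which is not all of the attributes, so the left side is not a superkey — BCNF is violated.
ISBN --> Title determines the non-prime attribute {Title} from a non-superkey — 3NF is violated.
With only single-attribute keys there can be no partial dependency, so 2NF holds.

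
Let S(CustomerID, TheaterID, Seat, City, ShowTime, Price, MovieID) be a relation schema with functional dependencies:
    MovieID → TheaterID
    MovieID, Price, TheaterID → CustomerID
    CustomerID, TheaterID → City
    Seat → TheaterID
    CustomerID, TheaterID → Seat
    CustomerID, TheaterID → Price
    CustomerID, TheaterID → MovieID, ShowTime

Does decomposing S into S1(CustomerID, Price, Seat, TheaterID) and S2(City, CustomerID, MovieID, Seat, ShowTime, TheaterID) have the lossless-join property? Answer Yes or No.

Yes

S1 ∩ S2 = {CustomerID, Seat, TheaterID}; its closure under F is {City, CustomerID, MovieID, Price, Seat, ShowTime, TheaterID}.
S1 is contained in that closure, so S1 ∩ S2 → S1 holds and the join is lossless.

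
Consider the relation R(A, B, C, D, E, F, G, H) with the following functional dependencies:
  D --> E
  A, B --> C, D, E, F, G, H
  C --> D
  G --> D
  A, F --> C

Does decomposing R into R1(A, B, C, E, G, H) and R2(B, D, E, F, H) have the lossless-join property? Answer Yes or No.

Common attributes: {B, E, H}; their closure is {B, E, H}.
Neither R1 nor R2 is contained in that closure, so the decomposition is lossy.

No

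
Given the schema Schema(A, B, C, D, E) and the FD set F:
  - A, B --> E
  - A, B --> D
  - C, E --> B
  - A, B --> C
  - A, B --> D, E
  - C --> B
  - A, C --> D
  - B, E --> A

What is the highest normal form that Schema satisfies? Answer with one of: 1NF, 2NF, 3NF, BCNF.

Candidate keys: {A, B}, {A, C}, {B, E}, {C, E}. Prime attributes: {A, B, C, E}.
For C --> B we have {C}⁺ = {B, C}; {C} is not a superkey, so BCNF fails.
But every attribute on its right side ({B}) is prime, and the same holds for every other non-superkey FD, so 3NF still holds.

3NF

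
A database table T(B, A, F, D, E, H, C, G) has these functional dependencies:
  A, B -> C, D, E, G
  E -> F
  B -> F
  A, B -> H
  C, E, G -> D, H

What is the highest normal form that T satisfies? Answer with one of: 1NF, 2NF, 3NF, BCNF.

Candidate key: {A, B}. Prime attributes: {A, B}.
For E -> F we have {E}⁺ = {E, F}; {E} is not a superkey, so BCNF fails.
E -> F has non-prime {F} on the right and a non-superkey on the left, so 3NF fails.
The proper key subset {B} of {A, B} determines non-prime {F}, so the relation is not even in 2NF.

1NF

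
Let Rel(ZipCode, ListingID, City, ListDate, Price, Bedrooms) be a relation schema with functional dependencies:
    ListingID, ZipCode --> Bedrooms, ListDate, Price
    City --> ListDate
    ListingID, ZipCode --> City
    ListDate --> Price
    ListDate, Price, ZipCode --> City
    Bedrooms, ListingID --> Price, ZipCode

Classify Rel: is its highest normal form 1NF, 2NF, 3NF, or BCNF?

Candidate keys: {Bedrooms, ListingID}, {ListingID, ZipCode}. Prime attributes: {Bedrooms, ListingID, ZipCode}.
City --> ListDate breaks BCNF: {City}⁺ = {City, ListDate, Price}, so {City} is not a superkey.
City --> ListDate has non-prime {ListDate} on the right and a non-superkey on the left, so 3NF fails.
No non-prime attribute depends on a proper subset of any candidate key, so 2NF holds.

2NF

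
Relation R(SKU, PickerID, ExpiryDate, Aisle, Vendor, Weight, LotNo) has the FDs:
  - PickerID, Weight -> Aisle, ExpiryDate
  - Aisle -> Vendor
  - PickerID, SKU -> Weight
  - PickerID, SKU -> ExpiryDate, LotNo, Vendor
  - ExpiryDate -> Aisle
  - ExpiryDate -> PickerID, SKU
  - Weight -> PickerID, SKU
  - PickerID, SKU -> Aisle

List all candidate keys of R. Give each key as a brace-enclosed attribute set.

{ExpiryDate}, {PickerID, SKU}, {Weight}

{ExpiryDate}⁺ = {Aisle, ExpiryDate, LotNo, PickerID, SKU, Vendor, Weight}, which is every attribute, so {ExpiryDate} is a candidate key.
{Weight}⁺ = {Aisle, ExpiryDate, LotNo, PickerID, SKU, Vendor, Weight}, which is every attribute, so {Weight} is a candidate key.
{PickerID, SKU}⁺ = {Aisle, ExpiryDate, LotNo, PickerID, SKU, Vendor, Weight}, which is every attribute, so {PickerID, SKU} is a candidate key.
No proper subset of any of these is a key, and no other minimal superkey exists.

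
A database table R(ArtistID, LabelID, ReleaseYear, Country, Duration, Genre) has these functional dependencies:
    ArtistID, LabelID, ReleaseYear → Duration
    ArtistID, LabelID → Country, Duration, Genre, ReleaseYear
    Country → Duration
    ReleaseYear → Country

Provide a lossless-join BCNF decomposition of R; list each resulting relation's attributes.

Candidate key of the original relation: {ArtistID, LabelID}.
Within {ArtistID, Country, Duration, Genre, LabelID, ReleaseYear}: {Country}⁺ ∩ {ArtistID, Country, Duration, Genre, LabelID, ReleaseYear} = {Country, Duration}, not the whole set, so Country → Duration violates BCNF; decompose into {Country, Duration} and {ArtistID, Country, Genre, LabelID, ReleaseYear}.
{Country, Duration} has no BCNF violation.
Within {ArtistID, Country, Genre, LabelID, ReleaseYear}: {ReleaseYear}⁺ ∩ {ArtistID, Country, Genre, LabelID, ReleaseYear} = {Country, ReleaseYear}, not the whole set, so ReleaseYear → Country violates BCNF; decompose into {Country, ReleaseYear} and {ArtistID, Genre, LabelID, ReleaseYear}.
{Country, ReleaseYear} has no BCNF violation.
{ArtistID, Genre, LabelID, ReleaseYear} has no BCNF violation.

{ArtistID, Genre, LabelID, ReleaseYear}; {Country, Duration}; {Country, ReleaseYear}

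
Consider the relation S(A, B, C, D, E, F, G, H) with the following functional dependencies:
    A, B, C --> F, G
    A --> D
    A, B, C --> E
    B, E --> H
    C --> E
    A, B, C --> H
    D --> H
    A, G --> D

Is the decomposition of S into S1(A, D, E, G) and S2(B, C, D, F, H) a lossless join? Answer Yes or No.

The shared attributes are {D} and {D}⁺ = {D, H}.
Neither S1 nor S2 is contained in that closure, so the decomposition is lossy.

No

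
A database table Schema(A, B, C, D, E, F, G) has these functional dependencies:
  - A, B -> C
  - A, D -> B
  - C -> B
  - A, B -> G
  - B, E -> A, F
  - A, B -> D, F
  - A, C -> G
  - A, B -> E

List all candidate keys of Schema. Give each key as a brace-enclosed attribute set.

{A, B}, {A, C}, {A, D}, {B, E}, {C, E}

Closure of {A, B} is {A, B, C, D, E, F, G}, the whole schema; {A, B} is a candidate key.
Closure of {A, C} is {A, B, C, D, E, F, G}, the whole schema; {A, C} is a candidate key.
Closure of {A, D} is {A, B, C, D, E, F, G}, the whole schema; {A, D} is a candidate key.
Closure of {B, E} is {A, B, C, D, E, F, G}, the whole schema; {B, E} is a candidate key.
Closure of {C, E} is {A, B, C, D, E, F, G}, the whole schema; {C, E} is a candidate key.
These are minimal and exhaustive — every other superkey contains one of them.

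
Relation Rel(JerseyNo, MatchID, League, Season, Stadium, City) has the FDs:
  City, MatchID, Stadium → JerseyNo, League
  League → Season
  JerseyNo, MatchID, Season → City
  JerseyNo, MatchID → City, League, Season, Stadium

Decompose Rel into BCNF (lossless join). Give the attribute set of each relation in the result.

{City, JerseyNo, League, MatchID, Stadium}; {League, Season}

Candidate keys of the original relation: {City, MatchID, Stadium}, {JerseyNo, MatchID}.
In {City, JerseyNo, League, MatchID, Season, Stadium}, {League} is not a superkey ({League}⁺ restricted to this set is {League, Season}), so split on League → Season into {League, Season} and {City, JerseyNo, League, MatchID, Stadium}.
{League, Season} has no BCNF violation.
{City, JerseyNo, League, MatchID, Stadium} has no BCNF violation.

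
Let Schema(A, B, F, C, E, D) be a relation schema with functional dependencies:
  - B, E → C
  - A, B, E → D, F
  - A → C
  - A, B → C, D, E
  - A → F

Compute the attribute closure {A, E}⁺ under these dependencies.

Start with {A, E}.
A → C applies; add {C} → now {A, C, E}.
A → F applies; add {F} → now {A, C, E, F}.
No further FD applies.

{A, C, E, F}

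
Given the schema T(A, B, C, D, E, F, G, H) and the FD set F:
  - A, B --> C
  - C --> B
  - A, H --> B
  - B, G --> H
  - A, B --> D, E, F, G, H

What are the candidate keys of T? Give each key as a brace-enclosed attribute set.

{A, B}, {A, C}, {A, H}

Attributes never on any right-hand side: {A} — every candidate key must contain it.
{A, B} is a candidate key since {A, B}⁺ = {A, B, C, D, E, F, G, H} covers every attribute.
{A, C} is a candidate key since {A, C}⁺ = {A, B, C, D, E, F, G, H} covers every attribute.
{A, H} is a candidate key since {A, H}⁺ = {A, B, C, D, E, F, G, H} covers every attribute.
These are minimal and exhaustive — every other superkey contains one of them.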